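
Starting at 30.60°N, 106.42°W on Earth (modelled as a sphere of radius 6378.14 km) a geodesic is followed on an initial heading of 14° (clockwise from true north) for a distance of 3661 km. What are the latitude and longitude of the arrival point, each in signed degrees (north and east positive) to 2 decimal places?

61.76°, -90.30°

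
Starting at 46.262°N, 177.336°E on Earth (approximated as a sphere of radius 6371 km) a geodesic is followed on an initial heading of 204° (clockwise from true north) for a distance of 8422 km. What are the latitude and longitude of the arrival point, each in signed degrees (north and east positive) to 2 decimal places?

-25.73°, 151.38°

Angular distance δ = d/R = 8422/6371 = 1.32193 rad; initial bearing θ = 3.5605 rad.
sin φ₂ = sin φ₁ cos δ + cos φ₁ sin δ cos θ = (0.7225)(0.2463) + (0.6914)(0.9692)(-0.9135) = -0.4342, so φ₂ = -25.73°.
Δλ = atan2(sin θ sin δ cos φ₁, cos δ − sin φ₁ sin φ₂) = atan2(-0.2725, 0.5600) = -25.951°.
λ₂ = 177.336° − 25.951° = 151.38°.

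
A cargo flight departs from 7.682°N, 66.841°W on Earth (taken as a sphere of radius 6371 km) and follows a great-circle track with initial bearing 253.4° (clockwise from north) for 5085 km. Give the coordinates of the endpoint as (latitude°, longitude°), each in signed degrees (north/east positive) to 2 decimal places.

-6.28°, -110.50°

Angular distance δ = d/R = 5085/6371 = 0.79815 rad; initial bearing θ = 4.4227 rad.
sin φ₂ = sin φ₁ cos δ + cos φ₁ sin δ cos θ = (0.1337)(0.6980) + (0.9910)(0.7161)(-0.2857) = -0.1094, so φ₂ = -6.28°.
Δλ = atan2(sin θ sin δ cos φ₁, cos δ − sin φ₁ sin φ₂) = atan2(-0.6801, 0.7127) = -43.659°.
λ₂ = -66.841° − 43.659° = -110.50°.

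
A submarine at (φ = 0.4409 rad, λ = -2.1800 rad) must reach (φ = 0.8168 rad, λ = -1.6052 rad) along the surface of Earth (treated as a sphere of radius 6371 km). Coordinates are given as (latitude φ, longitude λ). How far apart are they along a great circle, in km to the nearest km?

Let φ₁ = 0.4409 rad, φ₂ = 0.8168 rad, and Δλ = 0.5748 rad.
Haversine: a = sin²(Δφ/2) + cos φ₁ cos φ₂ sin²(Δλ/2) = 0.0349 + (0.9044)(0.6846)(0.0803) = 0.08465.
Central angle c = 2·arcsin(√a) = 0.59045 rad.
Distance = R·c = 6371 × 0.5905 ≈ 3762 km.

3762 km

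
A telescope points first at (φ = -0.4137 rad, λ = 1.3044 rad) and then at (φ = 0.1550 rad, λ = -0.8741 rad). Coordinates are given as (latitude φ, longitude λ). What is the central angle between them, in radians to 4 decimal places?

In radians: φ₁ = -0.4137, φ₂ = 0.1550, Δλ = -124.819° = -2.1785 rad.
Haversine: a = sin²(Δφ/2) + cos φ₁ cos φ₂ sin²(Δλ/2) = 0.0787 + (0.9156)(0.9880)(0.7855) = 0.78930.
Central angle c = 2·arcsin(√a) = 2.18782 rad.
So the angular separation is 2.1878 rad.

2.1878 rad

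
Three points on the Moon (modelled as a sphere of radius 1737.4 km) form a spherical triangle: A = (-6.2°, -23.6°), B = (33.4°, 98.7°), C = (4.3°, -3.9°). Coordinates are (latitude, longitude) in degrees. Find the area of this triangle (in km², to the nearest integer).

205319 km²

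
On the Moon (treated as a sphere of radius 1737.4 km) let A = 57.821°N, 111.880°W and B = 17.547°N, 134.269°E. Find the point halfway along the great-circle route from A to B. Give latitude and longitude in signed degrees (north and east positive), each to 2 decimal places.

52.39°, 167.69°

Central angle δ = 1.5209 rad. Interpolating on the sphere with fraction f = 0.5:
P = [sin((1−f)δ)·A + sin(fδ)·B] / sin δ = 0.6901·A + 0.6901·B in Cartesian coordinates,
giving P = (-0.5963, 0.1301, 0.7922), i.e. latitude 52.39°, longitude 167.69°.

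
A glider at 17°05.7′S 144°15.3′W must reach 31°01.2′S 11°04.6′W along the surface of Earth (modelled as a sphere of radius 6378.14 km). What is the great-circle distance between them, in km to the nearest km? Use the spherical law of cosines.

Let φ₁ = -0.2984 rad, φ₂ = -0.5414 rad, and Δλ = 2.3244 rad.
cos c = sin φ₁ sin φ₂ + cos φ₁ cos φ₂ cos Δλ = (-0.2940)(-0.5153) + (0.9558)(0.8570)(-0.6843) = -0.40902,
so c = arccos(-0.40902) = 1.99217 rad.
Distance = R·c = 6378.14 × 1.9922 ≈ 12706 km.

12706 km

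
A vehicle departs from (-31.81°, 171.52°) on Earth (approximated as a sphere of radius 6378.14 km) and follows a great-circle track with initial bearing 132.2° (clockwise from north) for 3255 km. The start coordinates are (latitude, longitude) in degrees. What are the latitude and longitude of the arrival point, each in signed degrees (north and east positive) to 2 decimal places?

Angular distance δ = d/R = 3255/6378.14 = 0.51034 rad; initial bearing θ = 2.3073 rad.
sin φ₂ = sin φ₁ cos δ + cos φ₁ sin δ cos θ = (-0.5271)(0.8726) + (0.8498)(0.4885)(-0.6717) = -0.7388, so φ₂ = -47.63°.
Δλ = atan2(sin θ sin δ cos φ₁, cos δ − sin φ₁ sin φ₂) = atan2(0.3075, 0.4832) = 32.474°.
λ₂ = 171.520° + 32.474° = 203.99° → -156.01° after wrapping to (−180°, 180°].

-47.63°, -156.01°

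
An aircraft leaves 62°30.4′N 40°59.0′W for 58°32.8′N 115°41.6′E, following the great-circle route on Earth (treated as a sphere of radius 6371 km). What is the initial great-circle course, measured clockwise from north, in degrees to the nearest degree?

With φ₁ = 1.0909, φ₂ = 1.0218, Δλ = 2.7345 rad, the forward-azimuth formula gives
θ = atan2( sin Δλ cos φ₂ , cos φ₁ sin φ₂ − sin φ₁ cos φ₂ cos Δλ ) = atan2(0.2066, 0.8189) = 14.16°.
So the initial bearing is 14°.

14°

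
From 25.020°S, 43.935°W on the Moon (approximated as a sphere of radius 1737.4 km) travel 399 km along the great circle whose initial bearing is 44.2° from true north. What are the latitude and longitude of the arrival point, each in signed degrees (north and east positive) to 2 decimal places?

Angular distance δ = d/R = 399/1737.4 = 0.22965 rad; initial bearing θ = 0.7714 rad.
sin φ₂ = sin φ₁ cos δ + cos φ₁ sin δ cos θ = (-0.4229)(0.9737) + (0.9062)(0.2276)(0.7169) = -0.2639, so φ₂ = -15.30°.
Δλ = atan2(sin θ sin δ cos φ₁, cos δ − sin φ₁ sin φ₂) = atan2(0.1438, 0.8621) = 9.470°.
λ₂ = -43.935° + 9.470° = -34.46°.

-15.30°, -34.46°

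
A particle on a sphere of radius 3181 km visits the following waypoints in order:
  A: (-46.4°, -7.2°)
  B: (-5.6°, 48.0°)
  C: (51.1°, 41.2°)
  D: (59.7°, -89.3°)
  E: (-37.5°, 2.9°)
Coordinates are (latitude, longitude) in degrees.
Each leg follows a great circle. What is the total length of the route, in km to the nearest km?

Leg A→B: central angle 1.0901 rad, distance 3467.7 km.
Leg B→C: central angle 0.9949 rad, distance 3164.6 km.
Leg C→D: central angle 1.0858 rad, distance 3454.1 km.
Leg D→E: central angle 2.1424 rad, distance 6814.9 km.
Total: 3467.7 + 3164.6 + 3454.1 + 6814.9 ≈ 16901 km.

16901 km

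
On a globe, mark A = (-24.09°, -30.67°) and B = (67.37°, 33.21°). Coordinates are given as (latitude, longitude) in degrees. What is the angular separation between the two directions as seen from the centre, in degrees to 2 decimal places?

With latitudes φ₁ = -24.090°, φ₂ = 67.370° and longitude difference Δλ = 63.880°:
cos c = sin φ₁ sin φ₂ + cos φ₁ cos φ₂ cos Δλ = (-0.4082)(0.9230) + (0.9129)(0.3848)(0.4403) = -0.22210,
so c = arccos(-0.22210) = 1.79476 rad.
So the angular separation is 102.83°.

102.83°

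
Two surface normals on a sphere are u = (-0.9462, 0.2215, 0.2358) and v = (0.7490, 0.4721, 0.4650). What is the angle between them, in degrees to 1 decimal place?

119.6°

u·v = -0.4945; |u| = 1.0000, |v| = 1.0001.
cos θ = (u·v)/(|u||v|) = -0.4945, so θ = 119.6°.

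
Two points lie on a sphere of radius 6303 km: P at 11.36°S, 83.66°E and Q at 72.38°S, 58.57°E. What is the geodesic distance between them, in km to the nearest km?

In radians: φ₁ = -0.1983, φ₂ = -1.2633, Δλ = -25.090° = -0.4379 rad.
cos c = sin φ₁ sin φ₂ + cos φ₁ cos φ₂ cos Δλ = (-0.1970)(-0.9531) + (0.9804)(0.3027)(0.9056) = 0.45650,
so c = arccos(0.45650) = 1.09674 rad.
Distance = R·c = 6303 × 1.0967 ≈ 6913 km.

6913 km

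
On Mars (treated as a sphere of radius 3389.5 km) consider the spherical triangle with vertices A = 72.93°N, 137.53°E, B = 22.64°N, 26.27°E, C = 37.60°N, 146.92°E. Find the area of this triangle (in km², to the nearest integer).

Side lengths (central angles): a = 1.7091, b = 0.6220, c = 1.2977 rad; semiperimeter s = 1.8144.
By l'Huilier's theorem, tan(E/4) = √[tan(s/2) tan((s−a)/2) tan((s−b)/2) tan((s−c)/2)], giving spherical excess E = 0.4379 rad.
Area = E·R² = 0.4379 × (3389.5)² ≈ 5031067 km².

5031067 km²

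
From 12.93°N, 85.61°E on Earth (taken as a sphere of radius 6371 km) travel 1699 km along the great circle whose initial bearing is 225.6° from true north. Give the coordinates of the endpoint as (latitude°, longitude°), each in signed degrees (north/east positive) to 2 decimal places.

2.07°, 74.75°

Angular distance δ = d/R = 1699/6371 = 0.26668 rad; initial bearing θ = 3.9375 rad.
sin φ₂ = sin φ₁ cos δ + cos φ₁ sin δ cos θ = (0.2238)(0.9647) + (0.9746)(0.2635)(-0.6997) = 0.0361, so φ₂ = 2.07°.
Δλ = atan2(sin θ sin δ cos φ₁, cos δ − sin φ₁ sin φ₂) = atan2(-0.1835, 0.9566) = -10.860°.
λ₂ = 85.610° − 10.860° = 74.75°.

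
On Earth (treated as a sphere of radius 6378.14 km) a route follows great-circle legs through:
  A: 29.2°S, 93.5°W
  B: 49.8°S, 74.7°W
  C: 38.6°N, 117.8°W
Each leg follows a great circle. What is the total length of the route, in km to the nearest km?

Leg A→B: central angle 0.4371 rad, distance 2787.6 km.
Leg B→C: central angle 1.6792 rad, distance 10710.2 km.
Total: 2787.6 + 10710.2 ≈ 13498 km.

13498 km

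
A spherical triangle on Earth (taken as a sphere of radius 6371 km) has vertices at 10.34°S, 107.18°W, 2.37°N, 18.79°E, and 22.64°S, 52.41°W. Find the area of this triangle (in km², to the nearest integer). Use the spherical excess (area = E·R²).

11272704 km²

Side lengths (central angles): a = 1.2857, b = 0.9362, c = 2.1954 rad; semiperimeter s = 2.2086.
By l'Huilier's theorem, tan(E/4) = √[tan(s/2) tan((s−a)/2) tan((s−b)/2) tan((s−c)/2)], giving spherical excess E = 0.2777 rad.
Area = E·R² = 0.2777 × (6371)² ≈ 11272704 km².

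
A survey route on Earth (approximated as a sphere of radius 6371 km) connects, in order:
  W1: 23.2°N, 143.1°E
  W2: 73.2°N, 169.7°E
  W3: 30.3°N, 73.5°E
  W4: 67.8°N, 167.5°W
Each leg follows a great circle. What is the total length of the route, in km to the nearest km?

20787 km

Leg W1→W2: central angle 0.9088 rad, distance 5790.2 km.
Leg W2→W3: central angle 1.0973 rad, distance 6990.6 km.
Leg W3→W4: central angle 1.2567 rad, distance 8006.4 km.
Total: 5790.2 + 6990.6 + 8006.4 ≈ 20787 km.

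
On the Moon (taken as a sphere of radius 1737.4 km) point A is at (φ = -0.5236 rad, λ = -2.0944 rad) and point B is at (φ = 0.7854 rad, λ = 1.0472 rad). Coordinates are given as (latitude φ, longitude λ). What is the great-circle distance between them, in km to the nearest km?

In radians: φ₁ = -0.5236, φ₂ = 0.7854, Δλ = -180.000° = -3.1416 rad.
cos c = sin φ₁ sin φ₂ + cos φ₁ cos φ₂ cos Δλ = (-0.5000)(0.7071) + (0.8660)(0.7071)(-1.0000) = -0.96593,
so c = arccos(-0.96593) = 2.87979 rad.
Distance = R·c = 1737.4 × 2.8798 ≈ 5003 km.

5003 km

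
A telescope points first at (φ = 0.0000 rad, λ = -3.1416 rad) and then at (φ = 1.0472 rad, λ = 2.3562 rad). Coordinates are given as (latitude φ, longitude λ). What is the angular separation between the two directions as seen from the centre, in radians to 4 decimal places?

1.2094 rad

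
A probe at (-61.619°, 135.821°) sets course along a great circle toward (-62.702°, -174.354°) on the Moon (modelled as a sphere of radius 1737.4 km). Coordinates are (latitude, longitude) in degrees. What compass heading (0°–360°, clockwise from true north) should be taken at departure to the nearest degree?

With φ₁ = -1.0755, φ₂ = -1.0944, Δλ = 0.8696 rad, the forward-azimuth formula gives
θ = atan2( sin Δλ cos φ₂ , cos φ₁ sin φ₂ − sin φ₁ cos φ₂ cos Δλ ) = atan2(0.3504, -0.1621) = 114.82°.
So the initial bearing is 115°.

115°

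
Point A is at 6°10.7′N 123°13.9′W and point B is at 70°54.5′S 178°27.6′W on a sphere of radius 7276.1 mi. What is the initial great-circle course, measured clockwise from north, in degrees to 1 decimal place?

195.6°

With φ₁ = 0.1078, φ₂ = -1.2376, Δλ = -0.9639 rad, the forward-azimuth formula gives
θ = atan2( sin Δλ cos φ₂ , cos φ₁ sin φ₂ − sin φ₁ cos φ₂ cos Δλ ) = atan2(-0.2687, -0.9596) = -164.36°.
Adding 360° brings this into [0°, 360°): 195.6°.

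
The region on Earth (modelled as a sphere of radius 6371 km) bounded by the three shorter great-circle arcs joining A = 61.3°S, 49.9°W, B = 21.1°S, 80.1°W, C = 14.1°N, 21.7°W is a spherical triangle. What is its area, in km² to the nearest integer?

22541936 km²

Side lengths (central angles): a = 1.1740, b = 1.3727, c = 0.7912 rad; semiperimeter s = 1.6690.
By l'Huilier's theorem, tan(E/4) = √[tan(s/2) tan((s−a)/2) tan((s−b)/2) tan((s−c)/2)], giving spherical excess E = 0.5554 rad.
Area = E·R² = 0.5554 × (6371)² ≈ 22541936 km².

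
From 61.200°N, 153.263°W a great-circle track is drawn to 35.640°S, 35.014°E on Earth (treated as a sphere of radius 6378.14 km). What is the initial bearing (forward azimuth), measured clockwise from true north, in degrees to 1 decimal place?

With φ₁ = 1.0681, φ₂ = -0.6220, Δλ = -2.9971 rad, the forward-azimuth formula gives
θ = atan2( sin Δλ cos φ₂ , cos φ₁ sin φ₂ − sin φ₁ cos φ₂ cos Δλ ) = atan2(-0.1170, 0.4240) = -15.42°.
Adding 360° brings this into [0°, 360°): 344.6°.

344.6°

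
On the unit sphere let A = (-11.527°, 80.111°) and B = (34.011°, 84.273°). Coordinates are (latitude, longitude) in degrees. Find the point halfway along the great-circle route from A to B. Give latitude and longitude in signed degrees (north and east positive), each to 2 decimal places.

11.25°, 82.02°

Central angle δ = 0.7978 rad. Interpolating on the sphere with fraction f = 0.5:
P = [sin((1−f)δ)·A + sin(fδ)·B] / sin δ = 0.5426·A + 0.5426·B in Cartesian coordinates,
giving P = (0.1362, 0.9713, 0.1951), i.e. latitude 11.25°, longitude 82.02°.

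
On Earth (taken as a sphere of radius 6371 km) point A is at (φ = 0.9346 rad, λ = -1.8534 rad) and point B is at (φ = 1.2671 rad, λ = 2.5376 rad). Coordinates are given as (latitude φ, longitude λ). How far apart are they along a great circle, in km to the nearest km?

In radians: φ₁ = 0.9346, φ₂ = 1.2671, Δλ = -108.414° = -1.8922 rad.
cos c = sin φ₁ sin φ₂ + cos φ₁ cos φ₂ cos Δλ = (0.8044)(0.9542) + (0.5941)(0.2990)(-0.3159) = 0.71143,
so c = arccos(0.71143) = 0.77927 rad.
Distance = R·c = 6371 × 0.7793 ≈ 4965 km.

4965 km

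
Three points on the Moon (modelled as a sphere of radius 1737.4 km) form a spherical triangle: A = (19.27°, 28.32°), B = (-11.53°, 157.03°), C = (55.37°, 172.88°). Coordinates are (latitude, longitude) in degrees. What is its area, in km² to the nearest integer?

5428970 km²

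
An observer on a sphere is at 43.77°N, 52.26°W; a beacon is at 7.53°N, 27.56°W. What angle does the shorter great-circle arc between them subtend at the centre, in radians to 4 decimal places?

0.7362 rad

Let φ₁ = 0.7639 rad, φ₂ = 0.1314 rad, and Δλ = 0.4311 rad.
Haversine: a = sin²(Δφ/2) + cos φ₁ cos φ₂ sin²(Δλ/2) = 0.0967 + (0.7221)(0.9914)(0.0457) = 0.12948.
Central angle c = 2·arcsin(√a) = 0.73616 rad.
So the angular separation is 0.7362 rad.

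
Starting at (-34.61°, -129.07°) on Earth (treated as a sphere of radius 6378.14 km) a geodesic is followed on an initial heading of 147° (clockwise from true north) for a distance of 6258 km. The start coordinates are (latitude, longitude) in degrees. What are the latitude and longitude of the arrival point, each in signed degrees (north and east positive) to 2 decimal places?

Angular distance δ = d/R = 6258/6378.14 = 0.98116 rad; initial bearing θ = 2.5656 rad.
sin φ₂ = sin φ₁ cos δ + cos φ₁ sin δ cos θ = (-0.5680)(0.5561) + (0.8230)(0.8311)(-0.8387) = -0.8895, so φ₂ = -62.82°.
Δλ = atan2(sin θ sin δ cos φ₁, cos δ − sin φ₁ sin φ₂) = atan2(0.3726, 0.0508) = 82.234°.
λ₂ = -129.070° + 82.234° = -46.84°.

-62.82°, -46.84°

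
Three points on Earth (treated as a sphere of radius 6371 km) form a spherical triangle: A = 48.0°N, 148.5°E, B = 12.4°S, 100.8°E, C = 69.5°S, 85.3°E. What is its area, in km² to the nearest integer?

22048880 km²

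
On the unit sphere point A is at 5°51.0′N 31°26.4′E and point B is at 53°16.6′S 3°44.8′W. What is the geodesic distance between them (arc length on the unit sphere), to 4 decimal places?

1.1544

In radians: φ₁ = 0.1021, φ₂ = -0.9299, Δλ = -35.187° = -0.6141 rad.
cos c = sin φ₁ sin φ₂ + cos φ₁ cos φ₂ cos Δλ = (0.1019)(-0.8015) + (0.9948)(0.5980)(0.8173) = 0.40445,
so c = arccos(0.40445) = 1.15442 rad.
On the unit sphere the arc length equals the central angle: 1.1544.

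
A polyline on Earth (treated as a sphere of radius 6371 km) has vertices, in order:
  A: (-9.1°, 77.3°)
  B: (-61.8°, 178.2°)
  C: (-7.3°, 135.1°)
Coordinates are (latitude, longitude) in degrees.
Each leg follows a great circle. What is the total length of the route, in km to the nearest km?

16685 km

Leg A→B: central angle 1.5196 rad, distance 9681.5 km.
Leg B→C: central angle 1.0993 rad, distance 7003.6 km.
Total: 9681.5 + 7003.6 ≈ 16685 km.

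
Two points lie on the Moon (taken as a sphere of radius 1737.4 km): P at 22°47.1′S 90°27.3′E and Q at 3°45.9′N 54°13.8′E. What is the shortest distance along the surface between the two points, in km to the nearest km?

With latitudes φ₁ = -22.785°, φ₂ = 3.765° and longitude difference Δλ = -36.225°:
cos c = sin φ₁ sin φ₂ + cos φ₁ cos φ₂ cos Δλ = (-0.3873)(0.0657) + (0.9220)(0.9978)(0.8067) = 0.71672,
so c = arccos(0.71672) = 0.77171 rad.
Distance = R·c = 1737.4 × 0.7717 ≈ 1341 km.

1341 km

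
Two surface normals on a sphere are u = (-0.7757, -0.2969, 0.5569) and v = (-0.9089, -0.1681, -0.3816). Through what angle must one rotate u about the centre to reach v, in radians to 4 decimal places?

0.9975 rad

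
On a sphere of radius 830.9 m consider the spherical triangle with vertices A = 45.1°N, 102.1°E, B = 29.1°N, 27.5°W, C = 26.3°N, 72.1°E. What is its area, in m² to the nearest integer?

349123 m²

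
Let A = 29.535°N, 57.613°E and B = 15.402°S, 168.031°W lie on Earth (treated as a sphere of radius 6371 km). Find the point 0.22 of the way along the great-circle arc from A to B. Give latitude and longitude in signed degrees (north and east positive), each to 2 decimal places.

29.36°, 92.06°

Central angle δ = 2.3708 rad. Interpolating on the sphere with fraction f = 0.22:
P = [sin((1−f)δ)·A + sin(fδ)·B] / sin δ = 1.3800·A + 0.7151·B in Cartesian coordinates,
giving P = (-0.0313, 0.8710, 0.4904), i.e. latitude 29.36°, longitude 92.06°.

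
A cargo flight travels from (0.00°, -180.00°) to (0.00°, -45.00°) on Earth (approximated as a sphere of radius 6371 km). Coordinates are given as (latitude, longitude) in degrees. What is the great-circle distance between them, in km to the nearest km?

With latitudes φ₁ = 0.000°, φ₂ = 0.000° and longitude difference Δλ = 135.000°:
Haversine: a = sin²(Δφ/2) + cos φ₁ cos φ₂ sin²(Δλ/2) = 0.0000 + (1.0000)(1.0000)(0.8536) = 0.85355.
Central angle c = 2·arcsin(√a) = 2.35619 rad.
Distance = R·c = 6371 × 2.3562 ≈ 15011 km.

15011 km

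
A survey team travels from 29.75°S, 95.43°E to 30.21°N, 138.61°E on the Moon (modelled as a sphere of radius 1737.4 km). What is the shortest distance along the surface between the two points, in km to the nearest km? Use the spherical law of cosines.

In radians: φ₁ = -0.5192, φ₂ = 0.5273, Δλ = 43.180° = 0.7536 rad.
cos c = sin φ₁ sin φ₂ + cos φ₁ cos φ₂ cos Δλ = (-0.4962)(0.5032) + (0.8682)(0.8642)(0.7292) = 0.29743,
so c = arccos(0.29743) = 1.26879 rad.
Distance = R·c = 1737.4 × 1.2688 ≈ 2204 km.

2204 km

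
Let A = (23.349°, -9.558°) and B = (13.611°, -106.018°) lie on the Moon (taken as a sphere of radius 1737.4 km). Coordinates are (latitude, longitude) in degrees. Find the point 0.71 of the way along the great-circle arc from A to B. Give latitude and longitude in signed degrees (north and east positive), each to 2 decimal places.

The central angle between A and B is δ = 1.5779 rad.
With f = 0.71, the slerp weights are sin((1−f)δ)/sin δ = 0.4418 and sin(fδ)/sin δ = 0.9003.
Weighted sum of the unit vectors: (0.4418)·(0.9054,-0.1524,0.3963) + (0.9003)·(-0.2682,-0.9342,0.2353) = (0.1586, -0.9084, 0.3870).
Converting back: φ = atan2(z, √(x²+y²)) = 22.77°, λ = atan2(y, x) = -80.10°.

22.77°, -80.10°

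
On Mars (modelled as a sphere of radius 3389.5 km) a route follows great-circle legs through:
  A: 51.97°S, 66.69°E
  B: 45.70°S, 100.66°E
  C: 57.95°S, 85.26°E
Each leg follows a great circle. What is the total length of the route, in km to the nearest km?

2273 km

Leg A→B: central angle 0.4012 rad, distance 1360.0 km.
Leg B→C: central angle 0.2694 rad, distance 913.2 km.
Total: 1360.0 + 913.2 ≈ 2273 km.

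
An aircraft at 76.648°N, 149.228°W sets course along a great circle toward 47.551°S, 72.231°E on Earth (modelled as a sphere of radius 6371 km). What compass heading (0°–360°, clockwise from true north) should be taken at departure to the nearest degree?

306°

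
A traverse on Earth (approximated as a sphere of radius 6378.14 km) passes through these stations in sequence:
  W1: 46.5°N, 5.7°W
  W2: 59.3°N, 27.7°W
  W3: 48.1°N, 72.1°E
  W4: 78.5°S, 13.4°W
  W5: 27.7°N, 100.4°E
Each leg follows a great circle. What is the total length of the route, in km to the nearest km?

Leg W1→W2: central angle 0.3190 rad, distance 2034.4 km.
Leg W2→W3: central angle 0.9497 rad, distance 6057.0 km.
Leg W3→W4: central angle 2.3730 rad, distance 15135.6 km.
Leg W4→W5: central angle 2.1256 rad, distance 13557.1 km.
Total: 2034.4 + 6057.0 + 15135.6 + 13557.1 ≈ 36784 km.

36784 km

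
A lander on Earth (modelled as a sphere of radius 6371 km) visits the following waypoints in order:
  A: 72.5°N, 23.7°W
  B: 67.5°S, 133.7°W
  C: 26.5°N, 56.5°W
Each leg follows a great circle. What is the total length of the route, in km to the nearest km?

29650 km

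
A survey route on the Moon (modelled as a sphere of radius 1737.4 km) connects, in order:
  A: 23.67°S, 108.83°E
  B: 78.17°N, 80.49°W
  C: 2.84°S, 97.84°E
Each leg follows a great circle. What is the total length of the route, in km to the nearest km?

Leg A→B: central angle 2.1873 rad, distance 3800.3 km.
Leg B→C: central angle 1.8267 rad, distance 3173.8 km.
Total: 3800.3 + 3173.8 ≈ 6974 km.

6974 km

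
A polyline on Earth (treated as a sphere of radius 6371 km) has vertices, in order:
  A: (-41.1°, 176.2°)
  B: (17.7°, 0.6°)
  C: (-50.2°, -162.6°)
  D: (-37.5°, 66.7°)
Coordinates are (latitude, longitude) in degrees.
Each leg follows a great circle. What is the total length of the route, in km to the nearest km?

Leg A→B: central angle 2.7279 rad, distance 17379.4 km.
Leg B→C: central angle 2.5276 rad, distance 16103.5 km.
Leg C→D: central angle 1.4338 rad, distance 9134.9 km.
Total: 17379.4 + 16103.5 + 9134.9 ≈ 42618 km.

42618 km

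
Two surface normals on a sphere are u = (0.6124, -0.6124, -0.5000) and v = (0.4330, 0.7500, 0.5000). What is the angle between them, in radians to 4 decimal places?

2.0310 rad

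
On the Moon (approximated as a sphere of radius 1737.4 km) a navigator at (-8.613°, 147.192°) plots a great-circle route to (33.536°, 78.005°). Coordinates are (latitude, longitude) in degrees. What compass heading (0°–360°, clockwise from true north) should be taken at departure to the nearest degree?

With φ₁ = -0.1503, φ₂ = 0.5853, Δλ = -1.2075 rad, the forward-azimuth formula gives
θ = atan2( sin Δλ cos φ₂ , cos φ₁ sin φ₂ − sin φ₁ cos φ₂ cos Δλ ) = atan2(-0.7791, 0.5906) = -52.84°.
Adding 360° brings this into [0°, 360°): 307°.

307°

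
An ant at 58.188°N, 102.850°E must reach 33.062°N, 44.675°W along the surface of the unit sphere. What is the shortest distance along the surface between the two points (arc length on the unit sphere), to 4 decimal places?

1.4798

With latitudes φ₁ = 58.188°, φ₂ = 33.062° and longitude difference Δλ = -147.525°:
cos c = sin φ₁ sin φ₂ + cos φ₁ cos φ₂ cos Δλ = (0.8498)(0.5455) + (0.5271)(0.8381)(-0.8436) = 0.09090,
so c = arccos(0.09090) = 1.47977 rad.
On the unit sphere the arc length equals the central angle: 1.4798.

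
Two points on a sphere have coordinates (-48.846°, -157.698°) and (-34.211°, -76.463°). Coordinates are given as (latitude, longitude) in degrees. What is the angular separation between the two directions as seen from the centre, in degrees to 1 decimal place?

59.6°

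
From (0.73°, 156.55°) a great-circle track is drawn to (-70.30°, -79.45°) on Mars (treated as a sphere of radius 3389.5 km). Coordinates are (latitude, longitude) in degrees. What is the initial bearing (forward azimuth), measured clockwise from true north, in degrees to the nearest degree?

163°

Δλ = 124.000° = 2.1642 rad.
y = sin Δλ · cos φ₂ = (0.8290)(0.3371) = 0.2795
x = cos φ₁ sin φ₂ − sin φ₁ cos φ₂ cos Δλ = (0.9999)(-0.9415) − (0.0127)(0.3371)(-0.5592) = -0.9390
θ = atan2(y, x) = 163.43°, so the bearing is 163°.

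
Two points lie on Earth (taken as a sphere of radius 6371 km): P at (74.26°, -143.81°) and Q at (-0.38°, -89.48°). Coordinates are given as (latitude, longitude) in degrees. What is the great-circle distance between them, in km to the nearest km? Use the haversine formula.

9037 km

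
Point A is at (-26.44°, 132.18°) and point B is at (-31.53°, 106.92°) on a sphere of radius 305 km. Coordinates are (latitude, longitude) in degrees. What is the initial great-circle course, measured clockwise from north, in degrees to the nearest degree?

251°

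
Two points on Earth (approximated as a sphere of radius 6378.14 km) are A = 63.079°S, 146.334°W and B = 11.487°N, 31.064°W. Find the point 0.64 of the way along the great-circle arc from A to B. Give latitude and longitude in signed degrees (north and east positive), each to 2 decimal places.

-24.53°, -49.24°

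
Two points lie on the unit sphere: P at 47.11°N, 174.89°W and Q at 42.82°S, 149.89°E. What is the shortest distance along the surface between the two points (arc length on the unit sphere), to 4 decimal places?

In radians: φ₁ = 0.8222, φ₂ = -0.7473, Δλ = -35.220° = -0.6147 rad.
Haversine: a = sin²(Δφ/2) + cos φ₁ cos φ₂ sin²(Δλ/2) = 0.4994 + (0.6806)(0.7335)(0.0915) = 0.54508.
Central angle c = 2·arcsin(√a) = 1.66108 rad.
On the unit sphere the arc length equals the central angle: 1.6611.

1.6611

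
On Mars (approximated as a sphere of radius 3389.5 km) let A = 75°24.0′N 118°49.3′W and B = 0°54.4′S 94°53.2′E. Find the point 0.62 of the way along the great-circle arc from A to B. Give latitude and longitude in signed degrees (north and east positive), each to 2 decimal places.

37.76°, 101.47°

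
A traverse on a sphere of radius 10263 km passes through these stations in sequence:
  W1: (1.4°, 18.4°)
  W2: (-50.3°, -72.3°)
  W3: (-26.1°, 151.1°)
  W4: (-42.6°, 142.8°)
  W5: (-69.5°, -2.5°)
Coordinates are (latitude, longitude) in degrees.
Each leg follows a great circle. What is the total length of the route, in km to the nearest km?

48165 km

Leg W1→W2: central angle 1.5974 rad, distance 16394.1 km.
Leg W2→W3: central angle 1.6492 rad, distance 16925.5 km.
Leg W3→W4: central angle 0.3114 rad, distance 3196.2 km.
Leg W4→W5: central angle 1.1351 rad, distance 11649.2 km.
Total: 16394.1 + 16925.5 + 3196.2 + 11649.2 ≈ 48165 km.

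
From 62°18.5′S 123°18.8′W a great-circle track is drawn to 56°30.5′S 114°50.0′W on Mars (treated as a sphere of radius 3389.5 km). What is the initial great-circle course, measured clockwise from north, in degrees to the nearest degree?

Δλ = 8.480° = 0.1480 rad.
y = sin Δλ · cos φ₂ = (0.1475)(0.5518) = 0.0814
x = cos φ₁ sin φ₂ − sin φ₁ cos φ₂ cos Δλ = (0.4647)(-0.8340) − (-0.8855)(0.5518)(0.9891) = 0.0957
θ = atan2(y, x) = 40.37°, so the bearing is 40°.

40°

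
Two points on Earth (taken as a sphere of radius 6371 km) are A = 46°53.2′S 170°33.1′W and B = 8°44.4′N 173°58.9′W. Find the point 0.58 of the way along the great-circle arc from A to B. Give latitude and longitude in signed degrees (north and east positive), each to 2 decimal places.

-14.63°, -172.82°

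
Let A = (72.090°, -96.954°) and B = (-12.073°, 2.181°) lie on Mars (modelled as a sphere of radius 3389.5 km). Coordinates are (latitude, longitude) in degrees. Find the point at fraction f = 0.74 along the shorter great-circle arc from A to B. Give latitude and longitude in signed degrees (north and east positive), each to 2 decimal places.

Central angle δ = 1.8201 rad. Interpolating on the sphere with fraction f = 0.74:
P = [sin((1−f)δ)·A + sin(fδ)·B] / sin δ = 0.4703·A + 1.0062·B in Cartesian coordinates,
giving P = (0.9657, -0.1061, 0.2371), i.e. latitude 13.71°, longitude -6.27°.

13.71°, -6.27°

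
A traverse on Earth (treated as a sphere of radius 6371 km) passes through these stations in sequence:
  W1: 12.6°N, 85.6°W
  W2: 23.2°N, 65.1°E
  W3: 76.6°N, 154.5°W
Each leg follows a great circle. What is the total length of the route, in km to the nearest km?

Leg W1→W2: central angle 2.3410 rad, distance 14914.8 km.
Leg W2→W3: central angle 1.3499 rad, distance 8600.3 km.
Total: 14914.8 + 8600.3 ≈ 23515 km.

23515 km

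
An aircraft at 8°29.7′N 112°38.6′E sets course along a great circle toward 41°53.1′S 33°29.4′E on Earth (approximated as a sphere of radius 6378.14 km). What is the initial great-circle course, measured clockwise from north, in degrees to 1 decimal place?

With φ₁ = 0.1483, φ₂ = -0.7310, Δλ = -1.3815 rad, the forward-azimuth formula gives
θ = atan2( sin Δλ cos φ₂ , cos φ₁ sin φ₂ − sin φ₁ cos φ₂ cos Δλ ) = atan2(-0.7312, -0.6810) = -132.97°.
Adding 360° brings this into [0°, 360°): 227.0°.

227.0°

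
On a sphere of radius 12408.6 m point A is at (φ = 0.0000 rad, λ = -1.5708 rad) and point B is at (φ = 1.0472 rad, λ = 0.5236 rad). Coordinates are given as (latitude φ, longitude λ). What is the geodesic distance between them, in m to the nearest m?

With latitudes φ₁ = 0.000°, φ₂ = 60.000° and longitude difference Δλ = 120.000°:
cos c = sin φ₁ sin φ₂ + cos φ₁ cos φ₂ cos Δλ = (0.0000)(0.8660) + (1.0000)(0.5000)(-0.5000) = -0.25000,
so c = arccos(-0.25000) = 1.82348 rad.
Distance = R·c = 12408.6 × 1.8235 ≈ 22627 m.

22627 m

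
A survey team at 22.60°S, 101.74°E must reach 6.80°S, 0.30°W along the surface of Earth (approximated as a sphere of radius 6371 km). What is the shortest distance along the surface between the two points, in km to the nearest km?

Let φ₁ = -0.3944 rad, φ₂ = -0.1187 rad, and Δλ = -1.7809 rad.
Haversine: a = sin²(Δφ/2) + cos φ₁ cos φ₂ sin²(Δλ/2) = 0.0189 + (0.9232)(0.9930)(0.6043) = 0.57286.
Central angle c = 2·arcsin(√a) = 1.71704 rad.
Distance = R·c = 6371 × 1.7170 ≈ 10939 km.

10939 km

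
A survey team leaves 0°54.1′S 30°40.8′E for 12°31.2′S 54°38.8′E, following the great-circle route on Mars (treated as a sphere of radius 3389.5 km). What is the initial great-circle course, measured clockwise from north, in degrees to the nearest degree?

With φ₁ = -0.0157, φ₂ = -0.2185, Δλ = 0.4183 rad, the forward-azimuth formula gives
θ = atan2( sin Δλ cos φ₂ , cos φ₁ sin φ₂ − sin φ₁ cos φ₂ cos Δλ ) = atan2(0.3965, -0.2027) = 117.08°.
So the initial bearing is 117°.

117°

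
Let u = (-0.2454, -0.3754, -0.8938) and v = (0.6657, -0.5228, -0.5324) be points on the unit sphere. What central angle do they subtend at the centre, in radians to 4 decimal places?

u·v = 0.5088; |u| = 1.0000, |v| = 1.0000.
cos θ = (u·v)/(|u||v|) = 0.5088, so θ = 1.0370 rad.

1.0370 rad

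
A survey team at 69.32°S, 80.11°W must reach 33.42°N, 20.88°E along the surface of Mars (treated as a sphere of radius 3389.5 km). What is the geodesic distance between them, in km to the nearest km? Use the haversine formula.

7386 km

In radians: φ₁ = -1.2099, φ₂ = 0.5833, Δλ = 100.990° = 1.7626 rad.
Haversine: a = sin²(Δφ/2) + cos φ₁ cos φ₂ sin²(Δλ/2) = 0.6103 + (0.3531)(0.8347)(0.5953) = 0.78574.
Central angle c = 2·arcsin(√a) = 2.17910 rad.
Distance = R·c = 3389.5 × 2.1791 ≈ 7386 km.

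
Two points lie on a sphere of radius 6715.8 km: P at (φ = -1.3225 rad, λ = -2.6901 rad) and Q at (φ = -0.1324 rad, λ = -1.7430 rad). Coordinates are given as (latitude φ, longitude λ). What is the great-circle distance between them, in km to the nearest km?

8711 km

With latitudes φ₁ = -75.774°, φ₂ = -7.586° and longitude difference Δλ = 54.265°:
Haversine: a = sin²(Δφ/2) + cos φ₁ cos φ₂ sin²(Δλ/2) = 0.3142 + (0.2458)(0.9912)(0.2080) = 0.36488.
Central angle c = 2·arcsin(√a) = 1.29716 rad.
Distance = R·c = 6715.8 × 1.2972 ≈ 8711 km.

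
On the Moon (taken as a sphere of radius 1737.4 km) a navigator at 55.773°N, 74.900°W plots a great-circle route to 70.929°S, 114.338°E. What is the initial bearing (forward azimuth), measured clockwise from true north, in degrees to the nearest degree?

191°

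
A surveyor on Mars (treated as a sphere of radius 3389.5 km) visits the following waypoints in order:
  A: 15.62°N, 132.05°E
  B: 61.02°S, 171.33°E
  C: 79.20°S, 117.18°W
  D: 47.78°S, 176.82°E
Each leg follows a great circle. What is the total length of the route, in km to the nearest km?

8815 km

Leg A→B: central angle 1.4448 rad, distance 4897.2 km.
Leg B→C: central angle 0.4776 rad, distance 1618.7 km.
Leg C→D: central angle 0.6783 rad, distance 2299.0 km.
Total: 4897.2 + 1618.7 + 2299.0 ≈ 8815 km.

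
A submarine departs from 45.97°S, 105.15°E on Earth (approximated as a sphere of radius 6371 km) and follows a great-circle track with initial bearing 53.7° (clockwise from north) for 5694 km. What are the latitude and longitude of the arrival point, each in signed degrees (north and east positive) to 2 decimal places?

Angular distance δ = d/R = 5694/6371 = 0.89374 rad; initial bearing θ = 0.9372 rad.
sin φ₂ = sin φ₁ cos δ + cos φ₁ sin δ cos θ = (-0.7190)(0.6265) + (0.6950)(0.7794)(0.5920) = -0.1297, so φ₂ = -7.45°.
Δλ = atan2(sin θ sin δ cos φ₁, cos δ − sin φ₁ sin φ₂) = atan2(0.4366, 0.5332) = 39.310°.
λ₂ = 105.150° + 39.310° = 144.46°.

-7.45°, 144.46°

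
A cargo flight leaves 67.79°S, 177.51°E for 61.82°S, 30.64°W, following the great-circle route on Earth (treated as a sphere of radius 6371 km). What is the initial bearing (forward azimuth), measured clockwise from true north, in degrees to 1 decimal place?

With φ₁ = -1.1832, φ₂ = -1.0790, Δλ = 2.6503 rad, the forward-azimuth formula gives
θ = atan2( sin Δλ cos φ₂ , cos φ₁ sin φ₂ − sin φ₁ cos φ₂ cos Δλ ) = atan2(0.2228, -0.7187) = 162.78°.
So the initial bearing is 162.8°.

162.8°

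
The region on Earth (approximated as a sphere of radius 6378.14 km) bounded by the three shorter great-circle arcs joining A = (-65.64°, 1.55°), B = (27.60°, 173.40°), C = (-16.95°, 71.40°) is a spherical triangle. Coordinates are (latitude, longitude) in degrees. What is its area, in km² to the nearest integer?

87603700 km²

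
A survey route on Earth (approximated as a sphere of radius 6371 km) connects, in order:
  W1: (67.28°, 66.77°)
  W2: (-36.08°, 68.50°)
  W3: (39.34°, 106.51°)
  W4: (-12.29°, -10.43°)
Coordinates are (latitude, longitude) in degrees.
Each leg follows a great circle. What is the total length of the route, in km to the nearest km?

33918 km

Leg W1→W2: central angle 1.8041 rad, distance 11494.0 km.
Leg W2→W3: central angle 1.4514 rad, distance 9246.6 km.
Leg W3→W4: central angle 2.0684 rad, distance 13177.6 km.
Total: 11494.0 + 9246.6 + 13177.6 ≈ 33918 km.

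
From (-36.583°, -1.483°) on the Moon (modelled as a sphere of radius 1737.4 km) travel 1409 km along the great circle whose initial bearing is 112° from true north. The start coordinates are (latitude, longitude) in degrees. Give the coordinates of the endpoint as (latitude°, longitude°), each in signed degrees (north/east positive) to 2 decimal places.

-38.95°, 58.32°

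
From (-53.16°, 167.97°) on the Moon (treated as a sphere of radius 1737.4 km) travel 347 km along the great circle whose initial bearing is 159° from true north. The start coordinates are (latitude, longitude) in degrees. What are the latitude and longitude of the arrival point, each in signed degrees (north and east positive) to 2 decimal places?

Angular distance δ = d/R = 347/1737.4 = 0.19972 rad; initial bearing θ = 2.7751 rad.
sin φ₂ = sin φ₁ cos δ + cos φ₁ sin δ cos θ = (-0.8003)(0.9801) + (0.5996)(0.1984)(-0.9336) = -0.8955, so φ₂ = -63.57°.
Δλ = atan2(sin θ sin δ cos φ₁, cos δ − sin φ₁ sin φ₂) = atan2(0.0426, 0.2635) = 9.191°.
λ₂ = 167.970° + 9.191° = 177.16°.

-63.57°, 177.16°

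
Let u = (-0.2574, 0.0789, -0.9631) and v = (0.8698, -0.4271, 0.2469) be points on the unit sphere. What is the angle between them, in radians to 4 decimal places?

u·v = -0.4954; |u| = 1.0000, |v| = 1.0000.
cos θ = (u·v)/(|u||v|) = -0.4954, so θ = 2.0891 rad.

2.0891 rad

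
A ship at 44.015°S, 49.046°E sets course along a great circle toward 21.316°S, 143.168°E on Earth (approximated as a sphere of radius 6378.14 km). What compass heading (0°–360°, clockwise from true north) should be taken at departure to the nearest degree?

108°

Δλ = 94.122° = 1.6427 rad.
y = sin Δλ · cos φ₂ = (0.9974)(0.9316) = 0.9292
x = cos φ₁ sin φ₂ − sin φ₁ cos φ₂ cos Δλ = (0.7192)(-0.3635) − (-0.6948)(0.9316)(-0.0719) = -0.3080
θ = atan2(y, x) = 108.34°, so the bearing is 108°.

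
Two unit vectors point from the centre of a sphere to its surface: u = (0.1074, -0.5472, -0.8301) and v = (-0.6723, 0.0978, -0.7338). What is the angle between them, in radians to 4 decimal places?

1.0663 rad

u·v = 0.4834; |u| = 1.0000, |v| = 1.0000.
cos θ = (u·v)/(|u||v|) = 0.4834, so θ = 1.0663 rad.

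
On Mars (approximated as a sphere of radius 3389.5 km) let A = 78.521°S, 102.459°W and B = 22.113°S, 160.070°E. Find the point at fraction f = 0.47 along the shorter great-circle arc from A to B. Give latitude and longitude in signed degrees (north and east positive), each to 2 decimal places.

-57.75°, 173.79°

The central angle between A and B is δ = 1.2186 rad.
With f = 0.47, the slerp weights are sin((1−f)δ)/sin δ = 0.6413 and sin(fδ)/sin δ = 0.5774.
Weighted sum of the unit vectors: (0.6413)·(-0.0429,-0.1943,-0.9800) + (0.5774)·(-0.8710,0.3158,-0.3764) = (-0.5304, 0.0577, -0.8458).
Converting back: φ = atan2(z, √(x²+y²)) = -57.75°, λ = atan2(y, x) = 173.79°.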